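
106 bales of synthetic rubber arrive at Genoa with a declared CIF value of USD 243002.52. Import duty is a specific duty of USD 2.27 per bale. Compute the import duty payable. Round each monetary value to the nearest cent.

Import duty: USD 240.62

Import duty = 106 × 2.27 = 240.62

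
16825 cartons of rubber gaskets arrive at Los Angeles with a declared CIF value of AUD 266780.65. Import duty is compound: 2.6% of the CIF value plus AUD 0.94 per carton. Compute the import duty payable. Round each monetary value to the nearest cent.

Ad valorem component: 266780.65 × 2.6% = 6936.30
Specific component: 16825 × 0.94 = 15815.50
Import duty = 6936.30 + 15815.50 = 22751.80

Import duty: AUD 22751.80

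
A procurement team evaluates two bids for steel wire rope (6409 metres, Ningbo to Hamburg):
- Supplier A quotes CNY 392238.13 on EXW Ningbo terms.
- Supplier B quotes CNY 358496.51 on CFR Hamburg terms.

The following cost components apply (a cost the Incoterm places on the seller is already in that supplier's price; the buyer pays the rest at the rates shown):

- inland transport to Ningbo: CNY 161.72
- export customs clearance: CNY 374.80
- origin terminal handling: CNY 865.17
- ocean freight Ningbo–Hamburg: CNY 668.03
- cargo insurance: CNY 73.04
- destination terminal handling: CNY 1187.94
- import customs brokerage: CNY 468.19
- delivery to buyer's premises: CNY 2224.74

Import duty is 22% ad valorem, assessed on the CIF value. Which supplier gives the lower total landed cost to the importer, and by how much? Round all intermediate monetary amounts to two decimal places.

Supplier A (EXW):
CIF value = EXW price + inland to port + export clearance + origin terminal + freight + insurance = 392238.13 + 161.72 + 374.80 + 865.17 + 668.03 + 73.04 = 394380.89
Import duty = 394380.89 × 22% = 86763.80
Buyer bears (A): 161.72 + 374.80 + 865.17 + 668.03 + 73.04 + 1187.94 + 468.19 + 2224.74 = 6023.63
Landed cost (A) = invoice 392238.13 + 6023.63 + duty 86763.80 = 485025.56
Supplier B (CFR):
CIF value = CFR price + insurance = 358496.51 + 73.04 = 358569.55
Import duty = 358569.55 × 22% = 78885.30
Buyer bears (B): 73.04 + 1187.94 + 468.19 + 2224.74 = 3953.91
Landed cost (B) = invoice 358496.51 + 3953.91 + duty 78885.30 = 441335.72
Difference = |485025.56 − 441335.72| = 43689.84

Supplier B is cheaper by CNY 43689.84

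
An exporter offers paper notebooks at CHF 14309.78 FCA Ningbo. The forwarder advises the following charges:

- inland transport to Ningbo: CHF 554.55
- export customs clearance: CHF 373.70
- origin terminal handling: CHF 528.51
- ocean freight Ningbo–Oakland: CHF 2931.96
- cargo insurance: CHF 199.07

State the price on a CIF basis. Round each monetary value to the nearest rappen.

Not relevant to the conversion: export clearance, inland to port — on the seller under both FCA and CIF; already in the FCA price and stays in the CIF price.
From FCA to CIF, the seller additionally bears: origin terminal, freight, insurance.
CIF price = 14309.78 + 528.51 + 2931.96 + 199.07 = 17969.32

CIF price: CHF 17969.32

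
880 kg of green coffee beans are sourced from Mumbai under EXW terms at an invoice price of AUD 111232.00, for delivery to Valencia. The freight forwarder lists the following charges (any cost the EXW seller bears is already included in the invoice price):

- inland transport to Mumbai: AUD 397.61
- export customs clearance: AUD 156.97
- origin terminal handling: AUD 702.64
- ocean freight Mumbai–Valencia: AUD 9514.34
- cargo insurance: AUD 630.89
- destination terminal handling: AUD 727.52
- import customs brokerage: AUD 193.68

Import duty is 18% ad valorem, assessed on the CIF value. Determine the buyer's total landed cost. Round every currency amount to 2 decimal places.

EXW: the seller makes goods available at their premises; the buyer bears all onward costs.
CIF value = EXW price + inland to port + export clearance + origin terminal + freight + insurance = 111232.00 + 397.61 + 156.97 + 702.64 + 9514.34 + 630.89 = 122634.45
Import duty = 122634.45 × 18% = 22074.20
Buyer bears: inland to port 397.61 + export clearance 156.97 + origin terminal 702.64 + freight 9514.34 + insurance 630.89 + destination terminal 727.52 + brokerage 193.68 + duty 22074.20 = 34397.85
Landed cost = invoice 111232.00 + 34397.85 = 145629.85

Total landed cost: AUD 145629.85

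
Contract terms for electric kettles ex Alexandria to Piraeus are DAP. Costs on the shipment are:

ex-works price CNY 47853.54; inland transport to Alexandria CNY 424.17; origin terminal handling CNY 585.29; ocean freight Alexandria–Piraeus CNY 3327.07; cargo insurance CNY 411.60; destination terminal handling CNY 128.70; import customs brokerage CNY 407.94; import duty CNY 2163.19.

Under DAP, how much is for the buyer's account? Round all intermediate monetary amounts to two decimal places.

Buyer's account: CNY 2571.13

DAP: the seller bears all costs to the named destination except import duty and clearance.
Seller's account: goods 47853.54 + inland to port 424.17 + origin terminal 585.29 + freight 3327.07 + insurance 411.60 + destination terminal 128.70 = 52730.37
Buyer's account: brokerage 407.94 + duty 2163.19 = 2571.13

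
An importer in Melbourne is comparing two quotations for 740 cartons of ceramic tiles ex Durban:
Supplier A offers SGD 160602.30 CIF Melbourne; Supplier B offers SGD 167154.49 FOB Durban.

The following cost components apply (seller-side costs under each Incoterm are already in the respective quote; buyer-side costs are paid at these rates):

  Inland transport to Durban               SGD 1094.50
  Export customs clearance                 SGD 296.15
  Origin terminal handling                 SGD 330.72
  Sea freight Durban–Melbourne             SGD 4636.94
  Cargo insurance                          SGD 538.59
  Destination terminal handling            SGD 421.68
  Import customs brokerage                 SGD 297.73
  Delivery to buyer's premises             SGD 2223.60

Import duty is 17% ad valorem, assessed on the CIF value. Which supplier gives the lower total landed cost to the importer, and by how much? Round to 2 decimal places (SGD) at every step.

Supplier A (CIF):
The CIF price already equals the CIF value: 160602.30
Import duty = 160602.30 × 17% = 27302.39
Buyer bears (A): 421.68 + 297.73 + 2223.60 = 2943.01
Landed cost (A) = invoice 160602.30 + 2943.01 + duty 27302.39 = 190847.70
Supplier B (FOB):
CIF value = FOB price + freight + insurance = 167154.49 + 4636.94 + 538.59 = 172330.02
Import duty = 172330.02 × 17% = 29296.10
Buyer bears (B): 4636.94 + 538.59 + 421.68 + 297.73 + 2223.60 = 8118.54
Landed cost (B) = invoice 167154.49 + 8118.54 + duty 29296.10 = 204569.13
Difference = |190847.70 − 204569.13| = 13721.43

Supplier A is cheaper by SGD 13721.43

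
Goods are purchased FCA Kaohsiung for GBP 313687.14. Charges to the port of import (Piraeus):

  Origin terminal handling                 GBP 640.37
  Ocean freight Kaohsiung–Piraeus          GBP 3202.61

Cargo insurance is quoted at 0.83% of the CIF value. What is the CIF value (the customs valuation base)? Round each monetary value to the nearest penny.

CIF value: GBP 320187.68

Let C be the CIF value. C = FCA price + pre-shipment costs + freight + 0.83% × C
C − 0.83% × C = 313687.14 + 640.37 + 3202.61
0.9917 × C = 317530.12
C = 317530.12 / 0.9917 = 320187.68
Insurance premium = 0.83% × 320187.68 = 2657.56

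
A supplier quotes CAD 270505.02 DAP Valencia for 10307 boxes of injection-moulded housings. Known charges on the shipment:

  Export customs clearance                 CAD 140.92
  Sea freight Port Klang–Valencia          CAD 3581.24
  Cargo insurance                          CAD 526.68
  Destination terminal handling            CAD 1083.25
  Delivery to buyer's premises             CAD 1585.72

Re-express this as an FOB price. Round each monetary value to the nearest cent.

Not relevant to the conversion: export clearance — on the seller under both DAP and FOB; already in the DAP price and stays in the FOB price.
From DAP to FOB, the seller no longer bears: freight, insurance, destination terminal, delivery.
FOB price = 270505.02 − 3581.24 − 526.68 − 1083.25 − 1585.72 = 263728.13

FOB price: CAD 263728.13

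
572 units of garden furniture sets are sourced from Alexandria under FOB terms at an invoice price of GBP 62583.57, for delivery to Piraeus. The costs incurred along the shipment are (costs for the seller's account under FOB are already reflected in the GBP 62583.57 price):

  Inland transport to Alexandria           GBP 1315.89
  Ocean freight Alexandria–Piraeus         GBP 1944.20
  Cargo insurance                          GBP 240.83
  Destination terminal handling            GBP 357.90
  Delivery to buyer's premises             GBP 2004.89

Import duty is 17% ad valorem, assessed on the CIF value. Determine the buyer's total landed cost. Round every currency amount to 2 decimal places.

FOB: the seller bears costs until goods are on board at the origin port; the buyer bears freight, insurance and all costs thereafter.
Already in the invoice (seller's account under FOB): inland to port — exclude.
CIF value = FOB price + freight + insurance = 62583.57 + 1944.20 + 240.83 = 64768.60
Import duty = 64768.60 × 17% = 11010.66
Buyer bears: freight 1944.20 + insurance 240.83 + destination terminal 357.90 + delivery 2004.89 + duty 11010.66 = 15558.48
Landed cost = invoice 62583.57 + 15558.48 = 78142.05

Total landed cost: GBP 78142.05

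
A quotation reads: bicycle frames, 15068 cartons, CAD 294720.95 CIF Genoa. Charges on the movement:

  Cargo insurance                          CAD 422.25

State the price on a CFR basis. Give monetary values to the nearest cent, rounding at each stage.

From CIF to CFR, the seller no longer bears: insurance.
CFR price = 294720.95 − 422.25 = 294298.70

CFR price: CAD 294298.70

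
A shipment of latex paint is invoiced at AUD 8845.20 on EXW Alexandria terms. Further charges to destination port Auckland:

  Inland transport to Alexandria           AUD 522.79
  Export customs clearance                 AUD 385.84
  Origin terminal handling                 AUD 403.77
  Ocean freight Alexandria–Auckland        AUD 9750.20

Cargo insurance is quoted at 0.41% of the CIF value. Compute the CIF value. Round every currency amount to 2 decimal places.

Let C be the CIF value. C = EXW price + pre-shipment costs + freight + 0.41% × C
C − 0.41% × C = 8845.20 + 522.79 + 385.84 + 403.77 + 9750.20
0.9959 × C = 19907.80
C = 19907.80 / 0.9959 = 19989.76
Insurance premium = 0.41% × 19989.76 = 81.96

CIF value: AUD 19989.76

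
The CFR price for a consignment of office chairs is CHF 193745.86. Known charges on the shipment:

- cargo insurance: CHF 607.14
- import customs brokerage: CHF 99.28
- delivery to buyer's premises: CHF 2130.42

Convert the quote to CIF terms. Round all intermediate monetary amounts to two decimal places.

Not relevant to the conversion: delivery, brokerage — on the buyer under both terms; not part of either seller's price.
From CFR to CIF, the seller additionally bears: insurance.
CIF price = 193745.86 + 607.14 = 194353.00

CIF price: CHF 194353.00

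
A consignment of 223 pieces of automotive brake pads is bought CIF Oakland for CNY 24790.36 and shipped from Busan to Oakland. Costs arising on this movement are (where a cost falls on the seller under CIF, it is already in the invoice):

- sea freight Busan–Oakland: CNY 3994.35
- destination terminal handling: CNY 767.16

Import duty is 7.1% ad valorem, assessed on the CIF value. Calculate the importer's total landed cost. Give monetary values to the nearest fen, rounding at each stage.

Total landed cost: CNY 27317.64

CIF: the seller pays costs through ocean freight and marine insurance to the destination port.
Already in the invoice (seller's account under CIF): freight — exclude.
The CIF price already equals the CIF value: 24790.36
Import duty = 24790.36 × 7.1% = 1760.12
Buyer bears: destination terminal 767.16 + duty 1760.12 = 2527.28
Landed cost = invoice 24790.36 + 2527.28 = 27317.64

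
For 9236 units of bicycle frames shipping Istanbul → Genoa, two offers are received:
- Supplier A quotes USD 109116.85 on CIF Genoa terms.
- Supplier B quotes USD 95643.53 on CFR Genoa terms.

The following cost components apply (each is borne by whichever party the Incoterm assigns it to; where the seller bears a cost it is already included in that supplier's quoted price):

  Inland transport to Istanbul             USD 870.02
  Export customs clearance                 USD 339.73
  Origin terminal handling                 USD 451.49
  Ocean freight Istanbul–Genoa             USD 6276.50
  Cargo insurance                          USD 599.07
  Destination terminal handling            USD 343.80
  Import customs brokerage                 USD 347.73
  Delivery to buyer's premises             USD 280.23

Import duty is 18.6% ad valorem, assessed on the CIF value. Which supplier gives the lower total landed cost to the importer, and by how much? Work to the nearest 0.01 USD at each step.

Supplier B is cheaper by USD 15268.86

Supplier A (CIF):
The CIF price already equals the CIF value: 109116.85
Import duty = 109116.85 × 18.6% = 20295.73
Buyer bears (A): 343.80 + 347.73 + 280.23 = 971.76
Landed cost (A) = invoice 109116.85 + 971.76 + duty 20295.73 = 130384.34
Supplier B (CFR):
CIF value = CFR price + insurance = 95643.53 + 599.07 = 96242.60
Import duty = 96242.60 × 18.6% = 17901.12
Buyer bears (B): 599.07 + 343.80 + 347.73 + 280.23 = 1570.83
Landed cost (B) = invoice 95643.53 + 1570.83 + duty 17901.12 = 115115.48
Difference = |130384.34 − 115115.48| = 15268.86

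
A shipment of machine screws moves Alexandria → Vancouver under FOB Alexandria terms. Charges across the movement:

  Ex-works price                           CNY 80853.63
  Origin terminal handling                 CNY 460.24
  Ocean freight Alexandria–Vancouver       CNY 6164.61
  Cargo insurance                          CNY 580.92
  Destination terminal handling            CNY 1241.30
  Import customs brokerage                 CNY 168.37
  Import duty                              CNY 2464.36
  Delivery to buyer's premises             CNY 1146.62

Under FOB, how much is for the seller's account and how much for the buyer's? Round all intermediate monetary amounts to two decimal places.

FOB: the seller bears costs until goods are on board at the origin port; the buyer bears freight, insurance and all costs thereafter.
Seller's account: goods 80853.63 + origin terminal 460.24 = 81313.87
Buyer's account: freight 6164.61 + insurance 580.92 + destination terminal 1241.30 + brokerage 168.37 + duty 2464.36 + delivery 1146.62 = 11766.18

Seller: CNY 81313.87; buyer: CNY 11766.18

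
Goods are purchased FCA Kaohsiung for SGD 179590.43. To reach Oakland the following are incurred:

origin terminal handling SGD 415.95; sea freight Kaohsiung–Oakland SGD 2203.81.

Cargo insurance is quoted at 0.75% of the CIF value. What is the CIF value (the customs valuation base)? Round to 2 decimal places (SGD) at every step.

CIF value: SGD 183587.09

Let C be the CIF value. C = FCA price + pre-shipment costs + freight + 0.75% × C
C − 0.75% × C = 179590.43 + 415.95 + 2203.81
0.9925 × C = 182210.19
C = 182210.19 / 0.9925 = 183587.09
Insurance premium = 0.75% × 183587.09 = 1376.90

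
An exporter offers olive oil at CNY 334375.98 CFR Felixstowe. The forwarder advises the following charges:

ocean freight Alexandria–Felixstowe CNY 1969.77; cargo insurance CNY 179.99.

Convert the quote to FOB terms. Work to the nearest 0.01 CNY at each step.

Not relevant to the conversion: insurance — on the buyer under both terms; not part of either seller's price.
From CFR to FOB, the seller no longer bears: freight.
FOB price = 334375.98 − 1969.77 = 332406.21

FOB price: CNY 332406.21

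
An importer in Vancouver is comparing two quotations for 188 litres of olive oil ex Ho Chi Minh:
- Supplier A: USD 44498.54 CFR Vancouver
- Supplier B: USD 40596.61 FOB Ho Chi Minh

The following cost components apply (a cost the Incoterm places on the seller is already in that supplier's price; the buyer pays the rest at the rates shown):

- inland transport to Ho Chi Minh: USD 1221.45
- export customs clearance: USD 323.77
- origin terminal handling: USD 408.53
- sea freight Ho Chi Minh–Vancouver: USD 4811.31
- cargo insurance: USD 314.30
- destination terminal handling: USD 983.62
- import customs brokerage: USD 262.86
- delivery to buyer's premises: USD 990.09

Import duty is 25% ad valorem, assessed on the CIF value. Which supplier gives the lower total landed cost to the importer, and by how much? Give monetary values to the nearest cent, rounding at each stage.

Supplier A is cheaper by USD 1136.73

Supplier A (CFR):
CIF value = CFR price + insurance = 44498.54 + 314.30 = 44812.84
Import duty = 44812.84 × 25% = 11203.21
Buyer bears (A): 314.30 + 983.62 + 262.86 + 990.09 = 2550.87
Landed cost (A) = invoice 44498.54 + 2550.87 + duty 11203.21 = 58252.62
Supplier B (FOB):
CIF value = FOB price + freight + insurance = 40596.61 + 4811.31 + 314.30 = 45722.22
Import duty = 45722.22 × 25% = 11430.56
Buyer bears (B): 4811.31 + 314.30 + 983.62 + 262.86 + 990.09 = 7362.18
Landed cost (B) = invoice 40596.61 + 7362.18 + duty 11430.56 = 59389.35
Difference = |58252.62 − 59389.35| = 1136.73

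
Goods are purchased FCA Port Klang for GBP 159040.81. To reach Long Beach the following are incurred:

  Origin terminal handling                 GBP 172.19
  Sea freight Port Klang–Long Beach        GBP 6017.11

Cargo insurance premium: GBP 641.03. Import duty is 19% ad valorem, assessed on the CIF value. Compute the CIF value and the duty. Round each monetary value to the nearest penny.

CIF value: GBP 165871.14; import duty: GBP 31515.52

CIF = FCA price + pre-shipment costs + freight + insurance
CIF = 159040.81 + 172.19 + 6017.11 + 641.03 = 165871.14
Import duty = 165871.14 × 19% = 31515.52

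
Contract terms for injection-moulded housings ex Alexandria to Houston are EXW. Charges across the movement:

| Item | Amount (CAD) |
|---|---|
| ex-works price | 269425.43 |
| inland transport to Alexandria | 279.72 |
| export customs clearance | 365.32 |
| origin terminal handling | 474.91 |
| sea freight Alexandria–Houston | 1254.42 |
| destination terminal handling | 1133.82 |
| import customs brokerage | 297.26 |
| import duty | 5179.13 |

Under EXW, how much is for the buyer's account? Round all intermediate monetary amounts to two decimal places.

Buyer's account: CAD 8984.58

EXW: the seller makes goods available at their premises; the buyer bears all onward costs.
Seller's account: goods 269425.43 = 269425.43
Buyer's account: inland to port 279.72 + export clearance 365.32 + origin terminal 474.91 + freight 1254.42 + destination terminal 1133.82 + brokerage 297.26 + duty 5179.13 = 8984.58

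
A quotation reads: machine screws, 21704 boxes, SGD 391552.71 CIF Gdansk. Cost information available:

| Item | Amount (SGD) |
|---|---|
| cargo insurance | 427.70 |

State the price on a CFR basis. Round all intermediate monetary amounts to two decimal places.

CFR price: SGD 391125.01

From CIF to CFR, the seller no longer bears: insurance.
CFR price = 391552.71 − 427.70 = 391125.01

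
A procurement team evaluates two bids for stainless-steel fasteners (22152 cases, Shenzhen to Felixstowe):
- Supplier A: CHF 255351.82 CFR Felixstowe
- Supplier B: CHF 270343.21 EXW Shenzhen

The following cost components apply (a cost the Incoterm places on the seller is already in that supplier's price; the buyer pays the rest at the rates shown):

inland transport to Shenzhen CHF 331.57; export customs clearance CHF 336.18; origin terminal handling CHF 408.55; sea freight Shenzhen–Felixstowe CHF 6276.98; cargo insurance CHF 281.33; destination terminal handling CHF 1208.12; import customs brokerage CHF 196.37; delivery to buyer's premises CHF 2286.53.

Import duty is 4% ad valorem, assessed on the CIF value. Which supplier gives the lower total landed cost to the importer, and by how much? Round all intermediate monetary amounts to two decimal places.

Supplier A (CFR):
CIF value = CFR price + insurance = 255351.82 + 281.33 = 255633.15
Import duty = 255633.15 × 4% = 10225.33
Buyer bears (A): 281.33 + 1208.12 + 196.37 + 2286.53 = 3972.35
Landed cost (A) = invoice 255351.82 + 3972.35 + duty 10225.33 = 269549.50
Supplier B (EXW):
CIF value = EXW price + inland to port + export clearance + origin terminal + freight + insurance = 270343.21 + 331.57 + 336.18 + 408.55 + 6276.98 + 281.33 = 277977.82
Import duty = 277977.82 × 4% = 11119.11
Buyer bears (B): 331.57 + 336.18 + 408.55 + 6276.98 + 281.33 + 1208.12 + 196.37 + 2286.53 = 11325.63
Landed cost (B) = invoice 270343.21 + 11325.63 + duty 11119.11 = 292787.95
Difference = |269549.50 − 292787.95| = 23238.45

Supplier A is cheaper by CHF 23238.45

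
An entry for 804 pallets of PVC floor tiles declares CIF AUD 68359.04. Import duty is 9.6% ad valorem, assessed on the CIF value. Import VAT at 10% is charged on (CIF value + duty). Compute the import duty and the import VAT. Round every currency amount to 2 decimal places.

Import duty: AUD 6562.47; import VAT: AUD 7492.15

Import duty = 68359.04 × 9.6% = 6562.47
VAT base = CIF + duty = 68359.04 + 6562.47 = 74921.51
Import VAT = 74921.51 × 10% = 7492.15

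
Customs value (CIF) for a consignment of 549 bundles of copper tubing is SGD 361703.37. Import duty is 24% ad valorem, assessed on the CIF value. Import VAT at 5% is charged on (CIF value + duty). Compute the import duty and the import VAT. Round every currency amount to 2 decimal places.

Import duty = 361703.37 × 24% = 86808.81
VAT base = CIF + duty = 361703.37 + 86808.81 = 448512.18
Import VAT = 448512.18 × 5% = 22425.61

Import duty: SGD 86808.81; import VAT: SGD 22425.61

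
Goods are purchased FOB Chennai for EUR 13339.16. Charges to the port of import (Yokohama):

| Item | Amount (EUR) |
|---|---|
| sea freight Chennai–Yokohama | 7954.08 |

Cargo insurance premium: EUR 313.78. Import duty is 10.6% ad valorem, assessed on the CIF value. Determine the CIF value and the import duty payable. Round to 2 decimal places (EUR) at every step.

CIF = FOB price + freight + insurance
CIF = 13339.16 + 7954.08 + 313.78 = 21607.02
Import duty = 21607.02 × 10.6% = 2290.34

CIF value: EUR 21607.02; import duty: EUR 2290.34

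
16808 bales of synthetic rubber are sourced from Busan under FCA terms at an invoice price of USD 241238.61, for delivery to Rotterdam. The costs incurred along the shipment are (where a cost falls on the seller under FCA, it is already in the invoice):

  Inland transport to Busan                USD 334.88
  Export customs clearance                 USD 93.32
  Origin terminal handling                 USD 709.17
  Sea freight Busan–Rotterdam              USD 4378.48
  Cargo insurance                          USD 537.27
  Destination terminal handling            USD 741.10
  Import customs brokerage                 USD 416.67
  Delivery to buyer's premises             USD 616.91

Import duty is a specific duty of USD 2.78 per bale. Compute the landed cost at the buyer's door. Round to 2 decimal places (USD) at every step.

FCA: the seller delivers export-cleared goods to the carrier; the buyer bears costs from that point.
Already in the invoice (seller's account under FCA): inland to port, export clearance — exclude.
CIF value = FCA price + origin terminal + freight + insurance = 241238.61 + 709.17 + 4378.48 + 537.27 = 246863.53
Import duty = 16808 × 2.78 = 46726.24
Buyer bears: origin terminal 709.17 + freight 4378.48 + insurance 537.27 + destination terminal 741.10 + brokerage 416.67 + delivery 616.91 + duty 46726.24 = 54125.84
Landed cost = invoice 241238.61 + 54125.84 = 295364.45

Total landed cost: USD 295364.45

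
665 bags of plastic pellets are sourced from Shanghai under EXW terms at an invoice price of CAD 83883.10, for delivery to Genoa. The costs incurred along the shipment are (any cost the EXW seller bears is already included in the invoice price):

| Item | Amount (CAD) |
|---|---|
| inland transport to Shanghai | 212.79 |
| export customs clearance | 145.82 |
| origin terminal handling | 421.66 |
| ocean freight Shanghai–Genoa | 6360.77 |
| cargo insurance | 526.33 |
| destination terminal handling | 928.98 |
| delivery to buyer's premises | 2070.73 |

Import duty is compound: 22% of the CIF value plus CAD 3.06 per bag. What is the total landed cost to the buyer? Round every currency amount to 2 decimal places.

Total landed cost: CAD 116726.18

EXW: the seller makes goods available at their premises; the buyer bears all onward costs.
CIF value = EXW price + inland to port + export clearance + origin terminal + freight + insurance = 83883.10 + 212.79 + 145.82 + 421.66 + 6360.77 + 526.33 = 91550.47
Ad valorem component: 91550.47 × 22% = 20141.10
Specific component: 665 × 3.06 = 2034.90
Import duty = 20141.10 + 2034.90 = 22176.00
Buyer bears: inland to port 212.79 + export clearance 145.82 + origin terminal 421.66 + freight 6360.77 + insurance 526.33 + destination terminal 928.98 + delivery 2070.73 + duty 22176.00 = 32843.08
Landed cost = invoice 83883.10 + 32843.08 = 116726.18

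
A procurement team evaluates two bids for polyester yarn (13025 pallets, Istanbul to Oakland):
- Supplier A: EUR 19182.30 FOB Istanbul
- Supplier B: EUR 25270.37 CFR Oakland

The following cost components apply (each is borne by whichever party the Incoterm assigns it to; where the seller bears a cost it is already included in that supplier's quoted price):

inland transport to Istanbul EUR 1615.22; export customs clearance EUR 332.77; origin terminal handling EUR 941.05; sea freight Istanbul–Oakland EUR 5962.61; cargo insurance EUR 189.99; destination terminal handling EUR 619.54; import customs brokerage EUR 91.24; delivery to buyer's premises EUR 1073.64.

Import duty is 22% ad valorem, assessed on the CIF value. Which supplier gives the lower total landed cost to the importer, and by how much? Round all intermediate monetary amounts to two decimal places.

Supplier A (FOB):
CIF value = FOB price + freight + insurance = 19182.30 + 5962.61 + 189.99 = 25334.90
Import duty = 25334.90 × 22% = 5573.68
Buyer bears (A): 5962.61 + 189.99 + 619.54 + 91.24 + 1073.64 = 7937.02
Landed cost (A) = invoice 19182.30 + 7937.02 + duty 5573.68 = 32693.00
Supplier B (CFR):
CIF value = CFR price + insurance = 25270.37 + 189.99 = 25460.36
Import duty = 25460.36 × 22% = 5601.28
Buyer bears (B): 189.99 + 619.54 + 91.24 + 1073.64 = 1974.41
Landed cost (B) = invoice 25270.37 + 1974.41 + duty 5601.28 = 32846.06
Difference = |32693.00 − 32846.06| = 153.06

Supplier A is cheaper by EUR 153.06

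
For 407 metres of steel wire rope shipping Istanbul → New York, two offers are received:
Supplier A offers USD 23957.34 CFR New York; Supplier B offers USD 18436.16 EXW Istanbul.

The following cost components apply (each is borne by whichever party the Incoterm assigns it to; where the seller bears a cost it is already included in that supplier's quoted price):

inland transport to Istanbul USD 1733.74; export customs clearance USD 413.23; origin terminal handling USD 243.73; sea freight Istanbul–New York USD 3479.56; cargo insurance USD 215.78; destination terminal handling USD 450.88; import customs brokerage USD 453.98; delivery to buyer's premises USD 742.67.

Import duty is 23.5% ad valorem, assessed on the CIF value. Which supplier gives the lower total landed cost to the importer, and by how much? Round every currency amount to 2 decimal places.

Supplier A is cheaper by USD 431.12

Supplier A (CFR):
CIF value = CFR price + insurance = 23957.34 + 215.78 = 24173.12
Import duty = 24173.12 × 23.5% = 5680.68
Buyer bears (A): 215.78 + 450.88 + 453.98 + 742.67 = 1863.31
Landed cost (A) = invoice 23957.34 + 1863.31 + duty 5680.68 = 31501.33
Supplier B (EXW):
CIF value = EXW price + inland to port + export clearance + origin terminal + freight + insurance = 18436.16 + 1733.74 + 413.23 + 243.73 + 3479.56 + 215.78 = 24522.20
Import duty = 24522.20 × 23.5% = 5762.72
Buyer bears (B): 1733.74 + 413.23 + 243.73 + 3479.56 + 215.78 + 450.88 + 453.98 + 742.67 = 7733.57
Landed cost (B) = invoice 18436.16 + 7733.57 + duty 5762.72 = 31932.45
Difference = |31501.33 − 31932.45| = 431.12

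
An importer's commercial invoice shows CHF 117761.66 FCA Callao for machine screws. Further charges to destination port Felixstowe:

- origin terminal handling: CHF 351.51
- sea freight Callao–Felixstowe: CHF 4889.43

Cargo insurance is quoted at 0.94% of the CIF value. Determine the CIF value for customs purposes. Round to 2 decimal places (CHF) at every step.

Let C be the CIF value. C = FCA price + pre-shipment costs + freight + 0.94% × C
C − 0.94% × C = 117761.66 + 351.51 + 4889.43
0.9906 × C = 123002.60
C = 123002.60 / 0.9906 = 124169.80
Insurance premium = 0.94% × 124169.80 = 1167.20

CIF value: CHF 124169.80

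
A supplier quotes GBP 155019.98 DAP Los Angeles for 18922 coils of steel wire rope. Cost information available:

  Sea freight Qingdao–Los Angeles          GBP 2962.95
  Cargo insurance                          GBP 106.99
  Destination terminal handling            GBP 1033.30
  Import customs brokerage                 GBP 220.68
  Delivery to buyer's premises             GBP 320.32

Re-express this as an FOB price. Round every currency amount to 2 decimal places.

FOB price: GBP 150596.42

Not relevant to the conversion: brokerage — on the buyer under both terms; not part of either seller's price.
From DAP to FOB, the seller no longer bears: freight, insurance, destination terminal, delivery.
FOB price = 155019.98 − 2962.95 − 106.99 − 1033.30 − 320.32 = 150596.42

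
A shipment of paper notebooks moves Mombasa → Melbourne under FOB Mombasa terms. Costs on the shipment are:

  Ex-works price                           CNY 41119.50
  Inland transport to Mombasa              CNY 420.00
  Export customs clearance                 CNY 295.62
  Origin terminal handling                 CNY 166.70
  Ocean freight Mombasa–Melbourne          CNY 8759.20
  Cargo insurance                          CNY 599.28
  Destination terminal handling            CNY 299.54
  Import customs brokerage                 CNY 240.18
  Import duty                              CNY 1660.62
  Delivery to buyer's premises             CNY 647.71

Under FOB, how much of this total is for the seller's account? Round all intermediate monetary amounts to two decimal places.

FOB: the seller bears costs until goods are on board at the origin port; the buyer bears freight, insurance and all costs thereafter.
Seller's account: goods 41119.50 + inland to port 420.00 + export clearance 295.62 + origin terminal 166.70 = 42001.82
Buyer's account: freight 8759.20 + insurance 599.28 + destination terminal 299.54 + brokerage 240.18 + duty 1660.62 + delivery 647.71 = 12206.53

Seller's account: CNY 42001.82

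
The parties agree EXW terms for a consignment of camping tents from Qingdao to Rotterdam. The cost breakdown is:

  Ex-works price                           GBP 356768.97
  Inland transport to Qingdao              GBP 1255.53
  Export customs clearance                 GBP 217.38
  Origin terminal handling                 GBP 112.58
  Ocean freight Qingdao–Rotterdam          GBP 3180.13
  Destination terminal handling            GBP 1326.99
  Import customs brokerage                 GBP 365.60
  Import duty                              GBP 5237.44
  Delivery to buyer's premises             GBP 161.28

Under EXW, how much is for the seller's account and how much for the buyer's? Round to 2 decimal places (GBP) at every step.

EXW: the seller makes goods available at their premises; the buyer bears all onward costs.
Seller's account: goods 356768.97 = 356768.97
Buyer's account: inland to port 1255.53 + export clearance 217.38 + origin terminal 112.58 + freight 3180.13 + destination terminal 1326.99 + brokerage 365.60 + duty 5237.44 + delivery 161.28 = 11856.93

Seller: GBP 356768.97; buyer: GBP 11856.93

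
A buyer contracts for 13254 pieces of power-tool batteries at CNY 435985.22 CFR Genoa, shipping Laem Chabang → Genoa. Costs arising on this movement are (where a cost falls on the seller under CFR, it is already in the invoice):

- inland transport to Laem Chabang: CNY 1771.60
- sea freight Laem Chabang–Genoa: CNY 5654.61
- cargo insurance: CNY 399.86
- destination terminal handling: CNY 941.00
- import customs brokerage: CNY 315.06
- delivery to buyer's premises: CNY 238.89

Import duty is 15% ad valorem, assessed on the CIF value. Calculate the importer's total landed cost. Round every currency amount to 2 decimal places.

Total landed cost: CNY 503337.79

CFR: the seller pays costs through ocean freight to the destination port, but not insurance.
Already in the invoice (seller's account under CFR): inland to port, freight — exclude.
CIF value = CFR price + insurance = 435985.22 + 399.86 = 436385.08
Import duty = 436385.08 × 15% = 65457.76
Buyer bears: insurance 399.86 + destination terminal 941.00 + brokerage 315.06 + delivery 238.89 + duty 65457.76 = 67352.57
Landed cost = invoice 435985.22 + 67352.57 = 503337.79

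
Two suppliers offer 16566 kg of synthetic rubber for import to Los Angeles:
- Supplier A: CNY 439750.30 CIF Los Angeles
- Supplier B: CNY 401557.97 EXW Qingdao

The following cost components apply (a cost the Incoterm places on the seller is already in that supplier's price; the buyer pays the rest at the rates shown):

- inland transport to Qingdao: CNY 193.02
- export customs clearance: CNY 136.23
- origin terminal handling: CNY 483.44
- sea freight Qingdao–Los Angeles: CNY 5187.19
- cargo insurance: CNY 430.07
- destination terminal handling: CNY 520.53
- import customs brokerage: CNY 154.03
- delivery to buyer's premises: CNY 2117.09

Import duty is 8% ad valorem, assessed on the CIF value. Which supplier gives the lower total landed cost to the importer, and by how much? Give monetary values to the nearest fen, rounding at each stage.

Supplier A (CIF):
The CIF price already equals the CIF value: 439750.30
Import duty = 439750.30 × 8% = 35180.02
Buyer bears (A): 520.53 + 154.03 + 2117.09 = 2791.65
Landed cost (A) = invoice 439750.30 + 2791.65 + duty 35180.02 = 477721.97
Supplier B (EXW):
CIF value = EXW price + inland to port + export clearance + origin terminal + freight + insurance = 401557.97 + 193.02 + 136.23 + 483.44 + 5187.19 + 430.07 = 407987.92
Import duty = 407987.92 × 8% = 32639.03
Buyer bears (B): 193.02 + 136.23 + 483.44 + 5187.19 + 430.07 + 520.53 + 154.03 + 2117.09 = 9221.60
Landed cost (B) = invoice 401557.97 + 9221.60 + duty 32639.03 = 443418.60
Difference = |477721.97 − 443418.60| = 34303.37

Supplier B is cheaper by CNY 34303.37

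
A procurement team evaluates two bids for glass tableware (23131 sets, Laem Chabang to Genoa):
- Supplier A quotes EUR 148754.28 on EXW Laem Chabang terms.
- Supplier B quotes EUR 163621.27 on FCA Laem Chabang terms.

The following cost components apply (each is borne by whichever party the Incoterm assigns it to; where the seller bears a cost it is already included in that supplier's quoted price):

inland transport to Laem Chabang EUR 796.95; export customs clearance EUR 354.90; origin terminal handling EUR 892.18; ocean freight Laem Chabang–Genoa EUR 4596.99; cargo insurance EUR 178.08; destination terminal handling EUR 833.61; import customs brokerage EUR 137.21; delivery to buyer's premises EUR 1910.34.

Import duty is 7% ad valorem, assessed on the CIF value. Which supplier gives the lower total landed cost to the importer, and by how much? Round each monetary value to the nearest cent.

Supplier A (EXW):
CIF value = EXW price + inland to port + export clearance + origin terminal + freight + insurance = 148754.28 + 796.95 + 354.90 + 892.18 + 4596.99 + 178.08 = 155573.38
Import duty = 155573.38 × 7% = 10890.14
Buyer bears (A): 796.95 + 354.90 + 892.18 + 4596.99 + 178.08 + 833.61 + 137.21 + 1910.34 = 9700.26
Landed cost (A) = invoice 148754.28 + 9700.26 + duty 10890.14 = 169344.68
Supplier B (FCA):
CIF value = FCA price + origin terminal + freight + insurance = 163621.27 + 892.18 + 4596.99 + 178.08 = 169288.52
Import duty = 169288.52 × 7% = 11850.20
Buyer bears (B): 892.18 + 4596.99 + 178.08 + 833.61 + 137.21 + 1910.34 = 8548.41
Landed cost (B) = invoice 163621.27 + 8548.41 + duty 11850.20 = 184019.88
Difference = |169344.68 − 184019.88| = 14675.20

Supplier A is cheaper by EUR 14675.20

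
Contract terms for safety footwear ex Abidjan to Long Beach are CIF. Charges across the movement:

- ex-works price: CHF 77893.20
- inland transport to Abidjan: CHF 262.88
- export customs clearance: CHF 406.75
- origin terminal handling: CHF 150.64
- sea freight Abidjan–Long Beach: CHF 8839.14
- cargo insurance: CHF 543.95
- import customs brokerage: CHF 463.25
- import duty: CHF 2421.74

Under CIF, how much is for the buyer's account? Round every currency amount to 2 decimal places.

CIF: the seller pays costs through ocean freight and marine insurance to the destination port.
Seller's account: goods 77893.20 + inland to port 262.88 + export clearance 406.75 + origin terminal 150.64 + freight 8839.14 + insurance 543.95 = 88096.56
Buyer's account: brokerage 463.25 + duty 2421.74 = 2884.99

Buyer's account: CHF 2884.99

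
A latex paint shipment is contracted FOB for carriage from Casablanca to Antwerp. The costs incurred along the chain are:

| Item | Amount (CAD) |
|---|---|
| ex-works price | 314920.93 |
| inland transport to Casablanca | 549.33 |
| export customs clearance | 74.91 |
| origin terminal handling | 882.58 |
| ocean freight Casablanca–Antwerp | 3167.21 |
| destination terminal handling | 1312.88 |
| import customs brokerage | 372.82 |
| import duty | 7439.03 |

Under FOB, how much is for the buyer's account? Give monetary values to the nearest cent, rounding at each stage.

Buyer's account: CAD 12291.94

FOB: the seller bears costs until goods are on board at the origin port; the buyer bears freight, insurance and all costs thereafter.
Seller's account: goods 314920.93 + inland to port 549.33 + export clearance 74.91 + origin terminal 882.58 = 316427.75
Buyer's account: freight 3167.21 + destination terminal 1312.88 + brokerage 372.82 + duty 7439.03 = 12291.94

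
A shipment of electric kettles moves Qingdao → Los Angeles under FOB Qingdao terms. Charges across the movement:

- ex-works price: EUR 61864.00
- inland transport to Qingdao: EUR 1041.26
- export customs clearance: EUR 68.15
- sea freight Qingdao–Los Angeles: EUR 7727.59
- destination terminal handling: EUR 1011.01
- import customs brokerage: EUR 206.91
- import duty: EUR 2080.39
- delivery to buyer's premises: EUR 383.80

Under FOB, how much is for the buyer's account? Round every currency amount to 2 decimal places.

Buyer's account: EUR 11409.70

FOB: the seller bears costs until goods are on board at the origin port; the buyer bears freight, insurance and all costs thereafter.
Seller's account: goods 61864.00 + inland to port 1041.26 + export clearance 68.15 = 62973.41
Buyer's account: freight 7727.59 + destination terminal 1011.01 + brokerage 206.91 + duty 2080.39 + delivery 383.80 = 11409.70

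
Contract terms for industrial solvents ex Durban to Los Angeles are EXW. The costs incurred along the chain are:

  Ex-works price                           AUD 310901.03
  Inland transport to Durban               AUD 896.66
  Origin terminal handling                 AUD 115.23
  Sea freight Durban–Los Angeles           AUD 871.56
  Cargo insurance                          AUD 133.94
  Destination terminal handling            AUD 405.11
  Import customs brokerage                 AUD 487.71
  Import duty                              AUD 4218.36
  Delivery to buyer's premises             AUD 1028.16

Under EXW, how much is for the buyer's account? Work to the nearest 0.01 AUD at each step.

EXW: the seller makes goods available at their premises; the buyer bears all onward costs.
Seller's account: goods 310901.03 = 310901.03
Buyer's account: inland to port 896.66 + origin terminal 115.23 + freight 871.56 + insurance 133.94 + destination terminal 405.11 + brokerage 487.71 + duty 4218.36 + delivery 1028.16 = 8156.73

Buyer's account: AUD 8156.73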